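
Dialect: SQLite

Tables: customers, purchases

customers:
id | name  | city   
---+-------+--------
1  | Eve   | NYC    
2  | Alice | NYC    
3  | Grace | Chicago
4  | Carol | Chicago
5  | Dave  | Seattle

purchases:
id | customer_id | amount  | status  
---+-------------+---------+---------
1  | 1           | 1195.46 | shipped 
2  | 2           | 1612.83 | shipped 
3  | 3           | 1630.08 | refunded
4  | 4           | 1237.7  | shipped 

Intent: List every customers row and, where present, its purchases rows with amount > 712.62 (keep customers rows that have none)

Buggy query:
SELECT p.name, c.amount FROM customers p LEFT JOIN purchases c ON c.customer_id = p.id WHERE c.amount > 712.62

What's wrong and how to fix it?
Bug: Filtering c.amount in WHERE discards the NULL rows produced by LEFT JOIN, turning it into an inner join

Fix: Move the right-table condition into the ON clause so unmatched parents are kept

Corrected query:
SELECT p.name, c.amount FROM customers p LEFT JOIN purchases c ON c.customer_id = p.id AND c.amount > 712.62

Result:
name  | amount 
------+--------
Eve   | 1195.46
Alice | 1612.83
Grace | 1630.08
Carol | 1237.7 
Dave  | NULL   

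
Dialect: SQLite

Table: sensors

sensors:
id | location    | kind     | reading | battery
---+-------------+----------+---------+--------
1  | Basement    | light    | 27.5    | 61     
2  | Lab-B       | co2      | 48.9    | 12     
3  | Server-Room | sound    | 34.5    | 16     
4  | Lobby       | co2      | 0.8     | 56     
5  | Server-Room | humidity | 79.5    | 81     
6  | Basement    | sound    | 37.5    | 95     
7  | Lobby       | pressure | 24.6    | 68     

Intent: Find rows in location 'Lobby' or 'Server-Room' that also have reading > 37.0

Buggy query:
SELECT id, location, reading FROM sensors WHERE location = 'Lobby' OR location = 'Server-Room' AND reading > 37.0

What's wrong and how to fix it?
Bug: AND binds tighter than OR, so this parses as location = 'Lobby' OR (location = 'Server-Room' AND reading > 37.0)

Fix: Group the OR with parentheses (or use IN), then AND the threshold

Corrected query:
SELECT id, location, reading FROM sensors WHERE (location = 'Lobby' OR location = 'Server-Room') AND reading > 37.0

Result:
id | location    | reading
---+-------------+--------
5  | Server-Room | 79.5   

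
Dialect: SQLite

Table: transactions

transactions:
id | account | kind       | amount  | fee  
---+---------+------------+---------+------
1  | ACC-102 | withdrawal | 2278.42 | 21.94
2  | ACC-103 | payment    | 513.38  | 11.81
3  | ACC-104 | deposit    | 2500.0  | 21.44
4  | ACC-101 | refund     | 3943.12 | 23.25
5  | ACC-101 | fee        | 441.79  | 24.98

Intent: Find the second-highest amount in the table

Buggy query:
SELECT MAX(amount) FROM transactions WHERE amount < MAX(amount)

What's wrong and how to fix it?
Bug: The inner MAX is an aggregate inside WHERE, which is not allowed

Fix: Compute the overall MAX in a subquery, then take MAX of rows below it

Corrected query:
SELECT MAX(amount) FROM transactions WHERE amount < (SELECT MAX(amount) FROM transactions)

Result:
MAX(amount)
-----------
2500       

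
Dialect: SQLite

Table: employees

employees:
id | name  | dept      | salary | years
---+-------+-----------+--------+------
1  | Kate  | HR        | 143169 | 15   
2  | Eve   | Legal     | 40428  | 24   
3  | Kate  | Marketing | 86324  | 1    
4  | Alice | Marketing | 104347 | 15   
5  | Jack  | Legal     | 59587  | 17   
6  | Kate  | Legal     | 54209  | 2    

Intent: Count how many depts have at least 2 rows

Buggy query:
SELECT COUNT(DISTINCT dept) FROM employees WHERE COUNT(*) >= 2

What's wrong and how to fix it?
Bug: WHERE filters individual rows, not groups, so a group-level COUNT is invalid there

Fix: Use a subquery that GROUPs and filters with HAVING, then count its rows

Corrected query:
SELECT COUNT(*) FROM (SELECT dept FROM employees GROUP BY dept HAVING COUNT(*) >= 2)

Result:
COUNT(*)
--------
2       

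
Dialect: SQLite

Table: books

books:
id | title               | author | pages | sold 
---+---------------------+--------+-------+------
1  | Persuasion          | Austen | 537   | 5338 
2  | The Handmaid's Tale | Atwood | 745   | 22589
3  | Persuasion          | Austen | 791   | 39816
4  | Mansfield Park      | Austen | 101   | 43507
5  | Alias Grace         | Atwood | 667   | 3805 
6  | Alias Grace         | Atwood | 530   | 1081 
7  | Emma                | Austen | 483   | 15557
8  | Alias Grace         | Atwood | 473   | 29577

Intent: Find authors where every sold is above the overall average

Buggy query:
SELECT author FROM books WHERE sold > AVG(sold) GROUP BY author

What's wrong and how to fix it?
Bug: AVG() is an aggregate; it can't sit directly in WHERE

Fix: Compute the overall average in a scalar subquery and compare each group's MIN against it in HAVING

Corrected query:
SELECT author FROM books GROUP BY author HAVING MIN(sold) > (SELECT AVG(sold) FROM books)

Result:
(no rows)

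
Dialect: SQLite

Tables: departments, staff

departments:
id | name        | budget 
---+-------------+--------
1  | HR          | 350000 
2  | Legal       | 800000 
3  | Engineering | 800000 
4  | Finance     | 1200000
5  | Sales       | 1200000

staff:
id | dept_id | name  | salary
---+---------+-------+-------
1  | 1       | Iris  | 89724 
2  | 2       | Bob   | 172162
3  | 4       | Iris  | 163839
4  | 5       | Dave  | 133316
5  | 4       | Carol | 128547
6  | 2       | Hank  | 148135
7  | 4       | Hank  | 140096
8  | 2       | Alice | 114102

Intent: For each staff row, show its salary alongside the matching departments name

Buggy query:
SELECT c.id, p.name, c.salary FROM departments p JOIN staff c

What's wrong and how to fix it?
Bug: Missing join condition: each staff row is matched to all departments rows instead of just its own

Fix: Add ON c.dept_id = p.id to the JOIN

Corrected query:
SELECT c.id, p.name, c.salary FROM departments p JOIN staff c ON c.dept_id = p.id

Result:
id | name    | salary
---+---------+-------
1  | HR      | 89724 
2  | Legal   | 172162
3  | Finance | 163839
4  | Sales   | 133316
5  | Finance | 128547
6  | Legal   | 148135
7  | Finance | 140096
8  | Legal   | 114102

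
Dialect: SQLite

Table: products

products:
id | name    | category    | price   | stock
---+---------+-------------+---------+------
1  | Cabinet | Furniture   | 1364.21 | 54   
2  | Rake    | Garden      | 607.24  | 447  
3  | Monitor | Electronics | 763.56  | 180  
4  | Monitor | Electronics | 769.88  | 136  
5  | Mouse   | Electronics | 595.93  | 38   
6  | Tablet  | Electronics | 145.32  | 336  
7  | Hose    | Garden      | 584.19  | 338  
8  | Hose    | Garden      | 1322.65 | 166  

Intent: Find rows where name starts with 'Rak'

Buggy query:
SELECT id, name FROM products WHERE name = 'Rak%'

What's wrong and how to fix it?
Bug: Wildcards only work with LIKE; '=' treats '%' as a literal character

Fix: Use LIKE for wildcard pattern matching

Corrected query:
SELECT id, name FROM products WHERE name LIKE 'Rak%'

Result:
id | name
---+-----
2  | Rake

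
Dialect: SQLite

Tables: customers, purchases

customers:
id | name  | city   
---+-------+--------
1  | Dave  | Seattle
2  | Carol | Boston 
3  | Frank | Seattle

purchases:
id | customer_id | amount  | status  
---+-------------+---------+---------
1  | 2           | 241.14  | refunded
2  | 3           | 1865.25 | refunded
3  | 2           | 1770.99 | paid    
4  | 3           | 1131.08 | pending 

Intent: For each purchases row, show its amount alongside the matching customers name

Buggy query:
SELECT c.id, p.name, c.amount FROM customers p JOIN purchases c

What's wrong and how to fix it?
Bug: Missing join condition: each purchases row is matched to all customers rows instead of just its own

Fix: Specify the join condition linking the foreign key to the parent id

Corrected query:
SELECT c.id, p.name, c.amount FROM customers p JOIN purchases c ON c.customer_id = p.id

Result:
id | name  | amount 
---+-------+--------
1  | Carol | 241.14 
2  | Frank | 1865.25
3  | Carol | 1770.99
4  | Frank | 1131.08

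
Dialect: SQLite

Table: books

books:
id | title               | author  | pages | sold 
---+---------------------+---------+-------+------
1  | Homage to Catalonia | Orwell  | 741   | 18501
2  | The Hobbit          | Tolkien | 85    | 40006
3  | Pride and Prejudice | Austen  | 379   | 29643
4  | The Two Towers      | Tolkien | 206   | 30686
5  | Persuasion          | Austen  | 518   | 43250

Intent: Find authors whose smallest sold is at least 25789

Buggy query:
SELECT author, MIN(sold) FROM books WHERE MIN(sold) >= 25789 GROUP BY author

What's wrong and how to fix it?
Bug: MIN() in WHERE is a misuse of aggregate

Fix: Replace WHERE with HAVING after the GROUP BY

Corrected query:
SELECT author, MIN(sold) FROM books GROUP BY author HAVING MIN(sold) >= 25789

Result:
author  | MIN(sold)
--------+----------
Austen  | 29643    
Tolkien | 30686    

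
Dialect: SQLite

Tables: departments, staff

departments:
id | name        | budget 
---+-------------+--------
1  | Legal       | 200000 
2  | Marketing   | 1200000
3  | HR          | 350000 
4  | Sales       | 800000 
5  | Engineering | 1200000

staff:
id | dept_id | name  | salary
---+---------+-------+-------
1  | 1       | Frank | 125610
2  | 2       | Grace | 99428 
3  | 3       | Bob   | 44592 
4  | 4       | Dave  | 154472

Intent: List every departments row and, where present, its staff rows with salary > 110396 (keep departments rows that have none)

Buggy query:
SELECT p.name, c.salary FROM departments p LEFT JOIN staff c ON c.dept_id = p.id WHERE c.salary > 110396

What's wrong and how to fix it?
Bug: Filtering c.salary in WHERE discards the NULL rows produced by LEFT JOIN, turning it into an inner join

Fix: Move the right-table condition into the ON clause so unmatched parents are kept

Corrected query:
SELECT p.name, c.salary FROM departments p LEFT JOIN staff c ON c.dept_id = p.id AND c.salary > 110396

Result:
name        | salary
------------+-------
Legal       | 125610
Marketing   | NULL  
HR          | NULL  
Sales       | 154472
Engineering | NULL  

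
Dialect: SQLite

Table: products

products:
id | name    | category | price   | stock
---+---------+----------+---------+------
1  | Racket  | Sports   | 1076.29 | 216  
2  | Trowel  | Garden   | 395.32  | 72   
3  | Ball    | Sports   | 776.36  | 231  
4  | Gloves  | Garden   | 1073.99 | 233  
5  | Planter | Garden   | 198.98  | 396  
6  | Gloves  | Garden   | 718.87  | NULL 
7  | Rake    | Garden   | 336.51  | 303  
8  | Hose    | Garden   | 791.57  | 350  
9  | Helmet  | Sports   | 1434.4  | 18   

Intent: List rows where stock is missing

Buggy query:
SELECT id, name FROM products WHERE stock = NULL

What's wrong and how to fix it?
Bug: '= NULL' is always unknown in SQL three-valued logic, so no rows match

Fix: Replace '= NULL' with 'IS NULL'

Corrected query:
SELECT id, name FROM products WHERE stock IS NULL

Result:
id | name  
---+-------
6  | Gloves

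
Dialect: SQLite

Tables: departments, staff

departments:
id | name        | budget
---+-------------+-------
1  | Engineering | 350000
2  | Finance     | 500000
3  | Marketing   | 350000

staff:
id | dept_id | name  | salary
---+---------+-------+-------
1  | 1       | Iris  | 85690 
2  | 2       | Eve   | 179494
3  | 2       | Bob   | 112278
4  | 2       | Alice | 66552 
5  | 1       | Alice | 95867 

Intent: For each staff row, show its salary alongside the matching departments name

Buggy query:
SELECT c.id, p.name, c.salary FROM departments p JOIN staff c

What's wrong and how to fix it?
Bug: JOIN with no ON clause produces a cartesian product; every staff row pairs with every departments row

Fix: Add ON c.dept_id = p.id to the JOIN

Corrected query:
SELECT c.id, p.name, c.salary FROM departments p JOIN staff c ON c.dept_id = p.id

Result:
id | name        | salary
---+-------------+-------
1  | Engineering | 85690 
2  | Finance     | 179494
3  | Finance     | 112278
4  | Finance     | 66552 
5  | Engineering | 95867 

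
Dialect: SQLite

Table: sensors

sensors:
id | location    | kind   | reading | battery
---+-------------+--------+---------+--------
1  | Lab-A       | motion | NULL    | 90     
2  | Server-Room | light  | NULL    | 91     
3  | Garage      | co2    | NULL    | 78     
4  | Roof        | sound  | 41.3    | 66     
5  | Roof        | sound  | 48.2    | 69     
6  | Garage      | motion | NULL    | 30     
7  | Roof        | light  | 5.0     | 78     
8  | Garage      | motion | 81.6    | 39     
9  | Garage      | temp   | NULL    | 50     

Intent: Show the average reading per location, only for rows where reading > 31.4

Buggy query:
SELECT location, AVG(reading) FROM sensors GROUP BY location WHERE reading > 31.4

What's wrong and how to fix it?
Bug: Row-level WHERE must come before GROUP BY in the clause order

Fix: Move the WHERE clause before GROUP BY

Corrected query:
SELECT location, AVG(reading) FROM sensors WHERE reading > 31.4 GROUP BY location

Result:
location | AVG(reading)
---------+-------------
Garage   | 81.6        
Roof     | 44.75       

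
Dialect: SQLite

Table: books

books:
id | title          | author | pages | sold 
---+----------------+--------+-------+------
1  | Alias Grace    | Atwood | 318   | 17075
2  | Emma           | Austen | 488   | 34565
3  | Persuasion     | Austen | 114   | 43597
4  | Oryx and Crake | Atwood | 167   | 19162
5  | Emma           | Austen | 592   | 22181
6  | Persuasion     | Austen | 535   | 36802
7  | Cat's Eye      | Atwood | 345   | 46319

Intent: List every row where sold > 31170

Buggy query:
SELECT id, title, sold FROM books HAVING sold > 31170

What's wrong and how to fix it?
Bug: HAVING filters the output of aggregation, but this query has no GROUP BY and no aggregate functions, so SQLite rejects it (HAVING clause on a non-aggregate query); the condition here is per row

Fix: Replace HAVING with WHERE since the condition applies to individual rows

Corrected query:
SELECT id, title, sold FROM books WHERE sold > 31170

Result:
id | title      | sold 
---+------------+------
2  | Emma       | 34565
3  | Persuasion | 43597
6  | Persuasion | 36802
7  | Cat's Eye  | 46319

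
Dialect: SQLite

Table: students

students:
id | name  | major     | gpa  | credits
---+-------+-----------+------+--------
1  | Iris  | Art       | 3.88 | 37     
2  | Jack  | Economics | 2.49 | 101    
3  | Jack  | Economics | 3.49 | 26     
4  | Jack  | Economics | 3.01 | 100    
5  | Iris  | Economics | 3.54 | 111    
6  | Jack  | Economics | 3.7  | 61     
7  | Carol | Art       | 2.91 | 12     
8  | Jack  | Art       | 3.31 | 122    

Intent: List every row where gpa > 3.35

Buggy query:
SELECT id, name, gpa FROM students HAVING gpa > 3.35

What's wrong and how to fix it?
Bug: HAVING filters the output of aggregation, but this query has no GROUP BY and no aggregate functions, so SQLite rejects it (HAVING clause on a non-aggregate query); the condition here is per row

Fix: Replace HAVING with WHERE since the condition applies to individual rows

Corrected query:
SELECT id, name, gpa FROM students WHERE gpa > 3.35

Result:
id | name | gpa 
---+------+-----
1  | Iris | 3.88
3  | Jack | 3.49
5  | Iris | 3.54
6  | Jack | 3.7 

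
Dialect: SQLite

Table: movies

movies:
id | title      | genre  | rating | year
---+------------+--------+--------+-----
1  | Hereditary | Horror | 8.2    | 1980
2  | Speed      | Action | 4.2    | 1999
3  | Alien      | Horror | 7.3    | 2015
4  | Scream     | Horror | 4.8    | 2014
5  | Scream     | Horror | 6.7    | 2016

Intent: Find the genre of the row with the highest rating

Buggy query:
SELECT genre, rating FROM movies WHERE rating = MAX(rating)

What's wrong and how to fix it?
Bug: WHERE is evaluated per row; an aggregate over the whole table isn't defined there

Fix: Use a subquery: WHERE rating = (SELECT MAX(rating) FROM movies)

Corrected query:
SELECT genre, rating FROM movies WHERE rating = (SELECT MAX(rating) FROM movies)

Result:
genre  | rating
-------+-------
Horror | 8.2   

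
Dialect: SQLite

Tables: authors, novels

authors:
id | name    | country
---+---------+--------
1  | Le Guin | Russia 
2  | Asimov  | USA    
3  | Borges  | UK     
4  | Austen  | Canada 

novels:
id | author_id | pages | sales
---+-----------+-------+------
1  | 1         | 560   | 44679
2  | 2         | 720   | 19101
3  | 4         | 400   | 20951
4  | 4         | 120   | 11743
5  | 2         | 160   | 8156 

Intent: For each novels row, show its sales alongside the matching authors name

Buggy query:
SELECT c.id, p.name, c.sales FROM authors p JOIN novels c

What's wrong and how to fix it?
Bug: Missing join condition: each novels row is matched to all authors rows instead of just its own

Fix: Specify the join condition linking the foreign key to the parent id

Corrected query:
SELECT c.id, p.name, c.sales FROM authors p JOIN novels c ON c.author_id = p.id

Result:
id | name    | sales
---+---------+------
1  | Le Guin | 44679
2  | Asimov  | 19101
3  | Austen  | 20951
4  | Austen  | 11743
5  | Asimov  | 8156 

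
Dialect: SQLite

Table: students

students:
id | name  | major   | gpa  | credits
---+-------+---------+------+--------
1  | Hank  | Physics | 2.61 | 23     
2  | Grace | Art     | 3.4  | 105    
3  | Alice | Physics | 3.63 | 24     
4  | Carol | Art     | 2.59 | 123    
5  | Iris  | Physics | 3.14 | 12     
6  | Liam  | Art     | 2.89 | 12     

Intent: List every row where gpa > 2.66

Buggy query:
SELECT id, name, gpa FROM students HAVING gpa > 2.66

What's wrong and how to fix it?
Bug: This is a non-aggregate query (no GROUP BY, no aggregates), so in SQLite the HAVING clause is invalid here; a row-level condition belongs in WHERE

Fix: Replace HAVING with WHERE since the condition applies to individual rows

Corrected query:
SELECT id, name, gpa FROM students WHERE gpa > 2.66

Result:
id | name  | gpa 
---+-------+-----
2  | Grace | 3.4 
3  | Alice | 3.63
5  | Iris  | 3.14
6  | Liam  | 2.89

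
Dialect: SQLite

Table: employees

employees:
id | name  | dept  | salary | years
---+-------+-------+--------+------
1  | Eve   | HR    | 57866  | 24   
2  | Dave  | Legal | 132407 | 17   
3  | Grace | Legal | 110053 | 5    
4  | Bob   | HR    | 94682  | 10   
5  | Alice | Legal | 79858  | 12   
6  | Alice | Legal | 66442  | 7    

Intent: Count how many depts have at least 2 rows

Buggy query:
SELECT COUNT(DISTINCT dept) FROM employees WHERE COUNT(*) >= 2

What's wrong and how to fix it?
Bug: COUNT(*) cannot appear in WHERE; the per-group count doesn't exist yet

Fix: Use a subquery that GROUPs and filters with HAVING, then count its rows

Corrected query:
SELECT COUNT(*) FROM (SELECT dept FROM employees GROUP BY dept HAVING COUNT(*) >= 2)

Result:
COUNT(*)
--------
2       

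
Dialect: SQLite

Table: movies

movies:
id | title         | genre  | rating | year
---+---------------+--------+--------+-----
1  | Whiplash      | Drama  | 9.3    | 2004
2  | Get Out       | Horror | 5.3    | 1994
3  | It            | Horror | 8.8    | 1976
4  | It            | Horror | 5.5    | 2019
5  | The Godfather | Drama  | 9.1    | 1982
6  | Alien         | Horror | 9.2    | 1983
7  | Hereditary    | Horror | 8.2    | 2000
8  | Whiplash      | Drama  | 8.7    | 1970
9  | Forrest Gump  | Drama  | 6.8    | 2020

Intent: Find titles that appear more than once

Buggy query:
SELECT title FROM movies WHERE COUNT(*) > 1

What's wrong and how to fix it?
Bug: COUNT(*) is an aggregate and cannot be used in WHERE

Fix: GROUP BY title, then filter groups with HAVING COUNT(*) > 1

Corrected query:
SELECT title FROM movies GROUP BY title HAVING COUNT(*) > 1

Result:
title   
--------
It      
Whiplash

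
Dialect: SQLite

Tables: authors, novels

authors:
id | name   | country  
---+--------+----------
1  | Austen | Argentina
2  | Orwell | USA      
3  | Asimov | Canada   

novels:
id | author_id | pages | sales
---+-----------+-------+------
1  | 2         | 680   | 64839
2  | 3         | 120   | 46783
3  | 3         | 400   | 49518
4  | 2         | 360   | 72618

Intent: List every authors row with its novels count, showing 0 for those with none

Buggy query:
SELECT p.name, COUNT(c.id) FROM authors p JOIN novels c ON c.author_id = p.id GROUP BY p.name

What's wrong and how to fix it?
Bug: An inner join excludes parents with zero children

Fix: Switch to LEFT JOIN to retain unmatched parent rows

Corrected query:
SELECT p.name, COUNT(c.id) FROM authors p LEFT JOIN novels c ON c.author_id = p.id GROUP BY p.name

Result:
name   | COUNT(c.id)
-------+------------
Asimov | 2          
Austen | 0          
Orwell | 2          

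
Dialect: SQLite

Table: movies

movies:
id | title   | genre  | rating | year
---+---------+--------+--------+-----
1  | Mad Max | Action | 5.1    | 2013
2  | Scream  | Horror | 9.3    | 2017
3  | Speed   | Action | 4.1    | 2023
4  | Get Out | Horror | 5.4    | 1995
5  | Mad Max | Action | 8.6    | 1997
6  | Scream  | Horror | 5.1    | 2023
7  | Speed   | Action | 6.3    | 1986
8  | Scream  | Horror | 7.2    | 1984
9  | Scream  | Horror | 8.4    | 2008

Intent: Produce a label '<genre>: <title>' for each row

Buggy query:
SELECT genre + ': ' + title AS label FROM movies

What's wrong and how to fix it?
Bug: SQLite uses || for string concatenation; + coerces text to numbers (yielding 0)

Fix: Replace + with || to concatenate text

Corrected query:
SELECT genre || ': ' || title AS label FROM movies

Result:
label          
---------------
Action: Mad Max
Horror: Scream 
Action: Speed  
Horror: Get Out
Action: Mad Max
Horror: Scream 
Action: Speed  
Horror: Scream 
Horror: Scream 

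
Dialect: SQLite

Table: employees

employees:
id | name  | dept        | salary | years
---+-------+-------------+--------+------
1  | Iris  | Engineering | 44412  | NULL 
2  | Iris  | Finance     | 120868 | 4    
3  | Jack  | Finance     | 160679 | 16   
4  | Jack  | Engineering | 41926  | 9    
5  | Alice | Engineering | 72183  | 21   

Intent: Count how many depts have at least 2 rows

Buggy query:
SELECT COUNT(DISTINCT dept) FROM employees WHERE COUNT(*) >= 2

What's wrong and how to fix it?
Bug: WHERE filters individual rows, not groups, so a group-level COUNT is invalid there

Fix: Use a subquery that GROUPs and filters with HAVING, then count its rows

Corrected query:
SELECT COUNT(*) FROM (SELECT dept FROM employees GROUP BY dept HAVING COUNT(*) >= 2)

Result:
COUNT(*)
--------
2       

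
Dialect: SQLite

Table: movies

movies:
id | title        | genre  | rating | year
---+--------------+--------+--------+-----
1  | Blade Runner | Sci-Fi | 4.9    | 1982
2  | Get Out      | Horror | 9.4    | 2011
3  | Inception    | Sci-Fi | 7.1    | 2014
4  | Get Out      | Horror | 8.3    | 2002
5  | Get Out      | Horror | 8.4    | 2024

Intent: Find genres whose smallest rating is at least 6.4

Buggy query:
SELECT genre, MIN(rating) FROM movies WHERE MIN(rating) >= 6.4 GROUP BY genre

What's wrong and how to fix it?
Bug: MIN() in WHERE is a misuse of aggregate

Fix: Replace WHERE with HAVING after the GROUP BY

Corrected query:
SELECT genre, MIN(rating) FROM movies GROUP BY genre HAVING MIN(rating) >= 6.4

Result:
genre  | MIN(rating)
-------+------------
Horror | 8.3        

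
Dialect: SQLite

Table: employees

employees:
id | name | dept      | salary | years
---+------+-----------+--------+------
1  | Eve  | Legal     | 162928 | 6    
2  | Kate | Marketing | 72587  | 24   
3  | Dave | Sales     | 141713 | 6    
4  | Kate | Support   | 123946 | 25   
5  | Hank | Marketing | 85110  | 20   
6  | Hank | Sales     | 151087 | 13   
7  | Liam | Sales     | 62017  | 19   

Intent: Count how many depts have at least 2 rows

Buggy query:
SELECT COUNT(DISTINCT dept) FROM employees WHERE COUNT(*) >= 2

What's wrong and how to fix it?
Bug: COUNT(*) cannot appear in WHERE; the per-group count doesn't exist yet

Fix: Group first with HAVING COUNT(*) >= 2, then COUNT the resulting groups

Corrected query:
SELECT COUNT(*) FROM (SELECT dept FROM employees GROUP BY dept HAVING COUNT(*) >= 2)

Result:
COUNT(*)
--------
2       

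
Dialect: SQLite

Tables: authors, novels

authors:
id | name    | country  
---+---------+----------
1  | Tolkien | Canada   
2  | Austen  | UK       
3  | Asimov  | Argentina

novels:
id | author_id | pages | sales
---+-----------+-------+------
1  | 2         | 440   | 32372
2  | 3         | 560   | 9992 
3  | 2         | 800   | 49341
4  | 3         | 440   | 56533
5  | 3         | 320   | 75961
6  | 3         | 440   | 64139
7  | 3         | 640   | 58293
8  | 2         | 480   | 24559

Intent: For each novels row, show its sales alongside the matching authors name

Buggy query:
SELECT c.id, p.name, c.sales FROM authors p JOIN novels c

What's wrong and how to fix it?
Bug: Missing join condition: each novels row is matched to all authors rows instead of just its own

Fix: Specify the join condition linking the foreign key to the parent id

Corrected query:
SELECT c.id, p.name, c.sales FROM authors p JOIN novels c ON c.author_id = p.id

Result:
id | name   | sales
---+--------+------
1  | Austen | 32372
2  | Asimov | 9992 
3  | Austen | 49341
4  | Asimov | 56533
5  | Asimov | 75961
6  | Asimov | 64139
7  | Asimov | 58293
8  | Austen | 24559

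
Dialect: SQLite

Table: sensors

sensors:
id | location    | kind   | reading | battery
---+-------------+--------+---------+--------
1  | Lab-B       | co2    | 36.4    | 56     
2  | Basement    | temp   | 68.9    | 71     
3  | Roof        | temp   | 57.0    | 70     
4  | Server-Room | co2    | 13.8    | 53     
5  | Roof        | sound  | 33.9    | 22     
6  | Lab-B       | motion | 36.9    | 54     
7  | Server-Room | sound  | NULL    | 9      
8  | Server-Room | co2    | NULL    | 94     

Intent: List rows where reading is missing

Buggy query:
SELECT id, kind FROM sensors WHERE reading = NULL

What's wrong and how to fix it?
Bug: Comparing to NULL with '=' never matches; NULL = NULL is unknown, not true

Fix: Replace '= NULL' with 'IS NULL'

Corrected query:
SELECT id, kind FROM sensors WHERE reading IS NULL

Result:
id | kind 
---+------
7  | sound
8  | co2  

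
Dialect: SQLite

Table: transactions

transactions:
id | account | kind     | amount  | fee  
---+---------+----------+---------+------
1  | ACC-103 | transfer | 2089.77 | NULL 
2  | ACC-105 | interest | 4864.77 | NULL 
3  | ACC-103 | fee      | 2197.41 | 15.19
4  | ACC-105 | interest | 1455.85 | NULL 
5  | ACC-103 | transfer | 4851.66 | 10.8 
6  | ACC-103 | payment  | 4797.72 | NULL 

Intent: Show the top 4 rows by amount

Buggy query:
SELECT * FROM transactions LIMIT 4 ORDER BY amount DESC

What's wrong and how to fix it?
Bug: LIMIT must come after ORDER BY

Fix: Swap the clauses: ORDER BY first, then LIMIT

Corrected query:
SELECT * FROM transactions ORDER BY amount DESC LIMIT 4

Result:
id | account | kind     | amount  | fee  
---+---------+----------+---------+------
2  | ACC-105 | interest | 4864.77 | NULL 
5  | ACC-103 | transfer | 4851.66 | 10.8 
6  | ACC-103 | payment  | 4797.72 | NULL 
3  | ACC-103 | fee      | 2197.41 | 15.19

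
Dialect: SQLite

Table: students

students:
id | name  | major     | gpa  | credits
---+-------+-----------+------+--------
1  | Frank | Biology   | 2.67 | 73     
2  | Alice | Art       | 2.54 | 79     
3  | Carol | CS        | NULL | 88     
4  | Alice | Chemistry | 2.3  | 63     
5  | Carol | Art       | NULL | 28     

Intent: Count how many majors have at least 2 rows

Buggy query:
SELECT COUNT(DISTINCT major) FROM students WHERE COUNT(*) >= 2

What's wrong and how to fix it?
Bug: WHERE filters individual rows, not groups, so a group-level COUNT is invalid there

Fix: Use a subquery that GROUPs and filters with HAVING, then count its rows

Corrected query:
SELECT COUNT(*) FROM (SELECT major FROM students GROUP BY major HAVING COUNT(*) >= 2)

Result:
COUNT(*)
--------
1       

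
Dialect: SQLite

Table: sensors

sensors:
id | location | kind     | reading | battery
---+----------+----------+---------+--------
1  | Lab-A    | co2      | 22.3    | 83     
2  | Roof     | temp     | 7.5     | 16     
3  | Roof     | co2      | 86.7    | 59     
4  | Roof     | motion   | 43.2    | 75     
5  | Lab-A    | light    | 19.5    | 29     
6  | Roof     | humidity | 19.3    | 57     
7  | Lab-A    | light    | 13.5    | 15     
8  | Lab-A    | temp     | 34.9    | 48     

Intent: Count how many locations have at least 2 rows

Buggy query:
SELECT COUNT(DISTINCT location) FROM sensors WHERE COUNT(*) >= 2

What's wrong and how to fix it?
Bug: COUNT(*) cannot appear in WHERE; the per-group count doesn't exist yet

Fix: Group first with HAVING COUNT(*) >= 2, then COUNT the resulting groups

Corrected query:
SELECT COUNT(*) FROM (SELECT location FROM sensors GROUP BY location HAVING COUNT(*) >= 2)

Result:
COUNT(*)
--------
2       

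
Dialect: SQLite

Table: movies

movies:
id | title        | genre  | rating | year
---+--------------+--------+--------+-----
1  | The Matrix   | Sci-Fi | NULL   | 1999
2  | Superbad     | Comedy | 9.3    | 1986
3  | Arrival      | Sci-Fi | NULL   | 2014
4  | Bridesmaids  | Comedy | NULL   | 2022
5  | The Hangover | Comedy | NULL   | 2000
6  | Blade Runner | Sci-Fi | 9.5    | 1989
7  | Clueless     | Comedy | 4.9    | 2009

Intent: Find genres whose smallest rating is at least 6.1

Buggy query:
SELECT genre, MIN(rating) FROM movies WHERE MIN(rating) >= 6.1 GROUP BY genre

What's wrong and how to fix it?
Bug: MIN() in WHERE is a misuse of aggregate

Fix: Use HAVING for the per-group MIN condition

Corrected query:
SELECT genre, MIN(rating) FROM movies GROUP BY genre HAVING MIN(rating) >= 6.1

Result:
genre  | MIN(rating)
-------+------------
Sci-Fi | 9.5        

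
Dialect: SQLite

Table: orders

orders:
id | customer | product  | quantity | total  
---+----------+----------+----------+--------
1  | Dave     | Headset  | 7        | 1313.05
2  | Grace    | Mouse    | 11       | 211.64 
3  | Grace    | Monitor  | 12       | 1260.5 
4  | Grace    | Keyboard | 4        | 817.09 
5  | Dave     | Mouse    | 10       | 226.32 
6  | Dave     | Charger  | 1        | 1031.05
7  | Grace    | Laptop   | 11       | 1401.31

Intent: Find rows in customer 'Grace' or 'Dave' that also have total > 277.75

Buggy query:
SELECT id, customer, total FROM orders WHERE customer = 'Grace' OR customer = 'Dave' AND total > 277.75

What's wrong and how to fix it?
Bug: AND binds tighter than OR, so this parses as customer = 'Grace' OR (customer = 'Dave' AND total > 277.75)

Fix: Add parentheses around the OR so the AND applies to both alternatives

Corrected query:
SELECT id, customer, total FROM orders WHERE (customer = 'Grace' OR customer = 'Dave') AND total > 277.75

Result:
id | customer | total  
---+----------+--------
1  | Dave     | 1313.05
3  | Grace    | 1260.5 
4  | Grace    | 817.09 
6  | Dave     | 1031.05
7  | Grace    | 1401.31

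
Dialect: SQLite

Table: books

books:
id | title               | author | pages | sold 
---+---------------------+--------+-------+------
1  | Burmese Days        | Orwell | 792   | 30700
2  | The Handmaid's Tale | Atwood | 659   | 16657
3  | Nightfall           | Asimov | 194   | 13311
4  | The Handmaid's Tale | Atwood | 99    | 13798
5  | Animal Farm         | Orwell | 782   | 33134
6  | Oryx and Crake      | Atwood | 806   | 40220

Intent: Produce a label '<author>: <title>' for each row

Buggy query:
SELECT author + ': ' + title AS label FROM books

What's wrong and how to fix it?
Bug: '+' is numeric addition; on text columns SQLite converts them to 0 instead of concatenating

Fix: Use the || operator for string concatenation

Corrected query:
SELECT author || ': ' || title AS label FROM books

Result:
label                      
---------------------------
Orwell: Burmese Days       
Atwood: The Handmaid's Tale
Asimov: Nightfall          
Atwood: The Handmaid's Tale
Orwell: Animal Farm        
Atwood: Oryx and Crake     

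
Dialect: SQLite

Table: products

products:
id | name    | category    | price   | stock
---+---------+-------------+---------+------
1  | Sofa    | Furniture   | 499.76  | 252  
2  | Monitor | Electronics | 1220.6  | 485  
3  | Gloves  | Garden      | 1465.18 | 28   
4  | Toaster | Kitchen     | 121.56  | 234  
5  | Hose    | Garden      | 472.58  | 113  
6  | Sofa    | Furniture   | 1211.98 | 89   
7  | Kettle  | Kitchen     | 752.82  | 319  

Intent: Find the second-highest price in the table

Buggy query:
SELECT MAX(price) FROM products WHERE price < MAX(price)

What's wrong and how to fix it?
Bug: MAX(price) on the right of the comparison is an aggregate-in-WHERE error

Fix: Compute the overall MAX in a subquery, then take MAX of rows below it

Corrected query:
SELECT MAX(price) FROM products WHERE price < (SELECT MAX(price) FROM products)

Result:
MAX(price)
----------
1220.6    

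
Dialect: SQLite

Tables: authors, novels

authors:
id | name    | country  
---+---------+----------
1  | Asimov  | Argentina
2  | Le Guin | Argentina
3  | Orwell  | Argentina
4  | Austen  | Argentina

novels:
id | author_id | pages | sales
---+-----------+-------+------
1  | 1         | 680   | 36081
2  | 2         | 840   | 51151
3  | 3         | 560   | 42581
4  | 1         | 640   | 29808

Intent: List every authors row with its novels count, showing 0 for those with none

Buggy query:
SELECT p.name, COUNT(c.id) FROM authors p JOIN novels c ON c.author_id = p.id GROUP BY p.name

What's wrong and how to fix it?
Bug: An inner join excludes parents with zero children

Fix: Switch to LEFT JOIN to retain unmatched parent rows

Corrected query:
SELECT p.name, COUNT(c.id) FROM authors p LEFT JOIN novels c ON c.author_id = p.id GROUP BY p.name

Result:
name    | COUNT(c.id)
--------+------------
Asimov  | 2          
Austen  | 0          
Le Guin | 1          
Orwell  | 1          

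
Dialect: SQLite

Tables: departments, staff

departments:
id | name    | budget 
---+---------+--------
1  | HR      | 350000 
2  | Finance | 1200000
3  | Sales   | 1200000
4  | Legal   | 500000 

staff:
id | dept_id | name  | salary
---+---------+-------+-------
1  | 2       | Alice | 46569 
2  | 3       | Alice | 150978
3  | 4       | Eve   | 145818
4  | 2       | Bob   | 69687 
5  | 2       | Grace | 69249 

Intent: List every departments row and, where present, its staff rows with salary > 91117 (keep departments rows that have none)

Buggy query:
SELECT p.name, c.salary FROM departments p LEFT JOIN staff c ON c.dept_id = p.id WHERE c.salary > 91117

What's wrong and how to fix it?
Bug: A WHERE condition on the right-hand table after LEFT JOIN drops unmatched parents

Fix: Put 'c.salary > 91117' in the JOIN's ON clause instead of WHERE

Corrected query:
SELECT p.name, c.salary FROM departments p LEFT JOIN staff c ON c.dept_id = p.id AND c.salary > 91117

Result:
name    | salary
--------+-------
HR      | NULL  
Finance | NULL  
Sales   | 150978
Legal   | 145818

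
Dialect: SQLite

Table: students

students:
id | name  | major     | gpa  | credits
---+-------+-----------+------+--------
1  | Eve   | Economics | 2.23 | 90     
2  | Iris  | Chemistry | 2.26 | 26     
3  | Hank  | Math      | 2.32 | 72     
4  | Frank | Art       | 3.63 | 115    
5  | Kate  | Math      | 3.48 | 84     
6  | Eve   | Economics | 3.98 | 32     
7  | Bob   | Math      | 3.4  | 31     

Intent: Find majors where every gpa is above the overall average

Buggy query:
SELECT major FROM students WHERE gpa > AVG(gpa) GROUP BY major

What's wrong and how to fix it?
Bug: WHERE evaluates per row before aggregation, so AVG() is unavailable

Fix: Compute the overall average in a scalar subquery and compare each group's MIN against it in HAVING

Corrected query:
SELECT major FROM students GROUP BY major HAVING MIN(gpa) > (SELECT AVG(gpa) FROM students)

Result:
major
-----
Art  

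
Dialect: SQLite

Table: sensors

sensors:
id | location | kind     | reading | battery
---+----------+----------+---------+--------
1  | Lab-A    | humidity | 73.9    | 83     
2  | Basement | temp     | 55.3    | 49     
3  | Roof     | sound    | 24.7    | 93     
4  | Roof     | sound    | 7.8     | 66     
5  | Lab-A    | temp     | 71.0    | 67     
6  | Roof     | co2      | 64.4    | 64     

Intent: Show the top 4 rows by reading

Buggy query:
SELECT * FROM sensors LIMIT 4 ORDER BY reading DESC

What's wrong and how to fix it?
Bug: ORDER BY cannot follow LIMIT; LIMIT is the final clause

Fix: Swap the clauses: ORDER BY first, then LIMIT

Corrected query:
SELECT * FROM sensors ORDER BY reading DESC LIMIT 4

Result:
id | location | kind     | reading | battery
---+----------+----------+---------+--------
1  | Lab-A    | humidity | 73.9    | 83     
5  | Lab-A    | temp     | 71      | 67     
6  | Roof     | co2      | 64.4    | 64     
2  | Basement | temp     | 55.3    | 49     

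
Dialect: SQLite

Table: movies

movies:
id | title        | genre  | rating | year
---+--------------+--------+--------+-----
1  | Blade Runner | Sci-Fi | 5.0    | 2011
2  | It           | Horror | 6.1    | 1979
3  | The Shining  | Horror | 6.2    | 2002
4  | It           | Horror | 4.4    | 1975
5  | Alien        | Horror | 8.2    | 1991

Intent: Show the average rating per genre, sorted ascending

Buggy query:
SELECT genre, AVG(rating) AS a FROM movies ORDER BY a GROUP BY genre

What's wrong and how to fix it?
Bug: ORDER BY appears before GROUP BY; SQL clause order requires GROUP BY first

Fix: Reorder: SELECT … FROM … GROUP BY … ORDER BY …

Corrected query:
SELECT genre, AVG(rating) AS a FROM movies GROUP BY genre ORDER BY a

Result:
genre  | a    
-------+------
Sci-Fi | 5    
Horror | 6.225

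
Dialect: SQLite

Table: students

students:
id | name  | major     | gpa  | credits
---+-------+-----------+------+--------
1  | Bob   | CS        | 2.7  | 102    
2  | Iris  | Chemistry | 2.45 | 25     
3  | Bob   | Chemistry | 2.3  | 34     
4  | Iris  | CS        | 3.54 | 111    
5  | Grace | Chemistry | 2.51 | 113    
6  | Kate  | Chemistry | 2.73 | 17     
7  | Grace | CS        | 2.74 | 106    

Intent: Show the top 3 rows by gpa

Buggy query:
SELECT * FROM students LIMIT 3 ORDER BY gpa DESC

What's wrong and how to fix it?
Bug: LIMIT must come after ORDER BY

Fix: Swap the clauses: ORDER BY first, then LIMIT

Corrected query:
SELECT * FROM students ORDER BY gpa DESC LIMIT 3

Result:
id | name  | major     | gpa  | credits
---+-------+-----------+------+--------
4  | Iris  | CS        | 3.54 | 111    
7  | Grace | CS        | 2.74 | 106    
6  | Kate  | Chemistry | 2.73 | 17     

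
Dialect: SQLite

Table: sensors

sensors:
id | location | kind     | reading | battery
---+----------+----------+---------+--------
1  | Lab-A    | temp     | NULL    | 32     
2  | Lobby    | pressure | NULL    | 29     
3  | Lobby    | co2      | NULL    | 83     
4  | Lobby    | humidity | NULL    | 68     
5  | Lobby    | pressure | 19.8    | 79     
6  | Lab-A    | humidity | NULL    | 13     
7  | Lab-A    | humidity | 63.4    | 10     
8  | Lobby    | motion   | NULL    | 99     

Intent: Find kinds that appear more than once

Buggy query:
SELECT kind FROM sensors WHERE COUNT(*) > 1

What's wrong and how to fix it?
Bug: COUNT(*) is an aggregate and cannot be used in WHERE

Fix: Group first, then use HAVING for the count condition

Corrected query:
SELECT kind FROM sensors GROUP BY kind HAVING COUNT(*) > 1

Result:
kind    
--------
humidity
pressure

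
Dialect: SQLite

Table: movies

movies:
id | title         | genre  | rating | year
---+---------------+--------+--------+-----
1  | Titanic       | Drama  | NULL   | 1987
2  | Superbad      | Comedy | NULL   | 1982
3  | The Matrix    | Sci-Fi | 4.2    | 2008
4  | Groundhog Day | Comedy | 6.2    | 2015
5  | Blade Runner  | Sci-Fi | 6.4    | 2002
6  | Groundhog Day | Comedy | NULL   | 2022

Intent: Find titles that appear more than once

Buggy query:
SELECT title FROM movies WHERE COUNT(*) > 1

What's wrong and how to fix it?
Bug: COUNT(*) is an aggregate and cannot be used in WHERE

Fix: Group first, then use HAVING for the count condition

Corrected query:
SELECT title FROM movies GROUP BY title HAVING COUNT(*) > 1

Result:
title        
-------------
Groundhog Day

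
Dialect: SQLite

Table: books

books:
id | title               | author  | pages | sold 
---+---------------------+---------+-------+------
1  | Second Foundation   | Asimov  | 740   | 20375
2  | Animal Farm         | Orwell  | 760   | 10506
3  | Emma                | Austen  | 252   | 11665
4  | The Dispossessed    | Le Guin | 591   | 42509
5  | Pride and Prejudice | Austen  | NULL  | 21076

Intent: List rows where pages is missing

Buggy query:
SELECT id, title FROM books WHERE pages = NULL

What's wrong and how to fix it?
Bug: Comparing to NULL with '=' never matches; NULL = NULL is unknown, not true

Fix: Use IS NULL to test for NULL

Corrected query:
SELECT id, title FROM books WHERE pages IS NULL

Result:
id | title              
---+--------------------
5  | Pride and Prejudice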